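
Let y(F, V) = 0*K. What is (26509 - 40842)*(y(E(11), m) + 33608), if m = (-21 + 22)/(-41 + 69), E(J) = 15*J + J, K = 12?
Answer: -481703464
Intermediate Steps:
E(J) = 16*J
m = 1/28 ≈ 0.035714
y(F, V) = 0 (y(F, V) = 0*12 = 0)
(26509 - 40842)*(y(E(11), m) + 33608) = (26509 - 40842)*(0 + 33608) = -14333*33608 = -481703464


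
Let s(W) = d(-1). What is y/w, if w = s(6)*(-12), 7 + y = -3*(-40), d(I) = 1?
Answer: -113/12 ≈ -9.4167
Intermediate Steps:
s(W) = 1
y = 113 (y = -7 - 3*(-40) = -7 + 120 = 113)
w = -12 (w = 1*(-12) = -12)
y/w = 113/(-12) = 113*(-1/12) = -113/12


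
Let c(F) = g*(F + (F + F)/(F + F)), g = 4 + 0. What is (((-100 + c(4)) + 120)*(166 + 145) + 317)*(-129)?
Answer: -1645653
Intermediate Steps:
g = 4
c(F) = 4 + 4*F (c(F) = 4*(F + (F + F)/(F + F)) = 4*(F + (2*F)/((2*F))) = 4*(F + (2*F)*(1/(2*F))) = 4*(F + 1) = 4*(1 + F) = 4 + 4*F)
(((-100 + c(4)) + 120)*(166 + 145) + 317)*(-129) = (((-100 + (4 + 4*4)) + 120)*(166 + 145) + 317)*(-129) = (((-100 + (4 + 16)) + 120)*311 + 317)*(-129) = (((-100 + 20) + 120)*311 + 317)*(-129) = ((-80 + 120)*311 + 317)*(-129) = (40*311 + 317)*(-129) = (12440 + 317)*(-129) = 12757*(-129) = -1645653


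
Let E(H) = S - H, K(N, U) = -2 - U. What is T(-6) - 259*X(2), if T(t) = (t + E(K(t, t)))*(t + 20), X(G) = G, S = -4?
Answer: -714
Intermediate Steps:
E(H) = -4 - H
T(t) = (-2 + 2*t)*(20 + t) (T(t) = (t + (-4 - (-2 - t)))*(t + 20) = (t + (-4 + (2 + t)))*(20 + t) = (t + (-2 + t))*(20 + t) = (-2 + 2*t)*(20 + t))
T(-6) - 259*X(2) = (-40 + 2*(-6)² + 38*(-6)) - 259*2 = (-40 + 2*36 - 228) - 518 = (-40 + 72 - 228) - 518 = -196 - 518 = -714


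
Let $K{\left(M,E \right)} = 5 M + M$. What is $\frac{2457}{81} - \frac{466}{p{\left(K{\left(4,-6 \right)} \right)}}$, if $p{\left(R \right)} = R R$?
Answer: $\frac{8503}{288} \approx 29.524$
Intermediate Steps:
$K{\left(M,E \right)} = 6 M$
$p{\left(R \right)} = R^{2}$
$\frac{2457}{81} - \frac{466}{p{\left(K{\left(4,-6 \right)} \right)}} = \frac{2457}{81} - \frac{466}{\left(6 \cdot 4\right)^{2}} = 2457 \cdot \frac{1}{81} - \frac{466}{24^{2}} = \frac{91}{3} - \frac{466}{576} = \frac{91}{3} - \frac{233}{288} = \frac{8503}{288}$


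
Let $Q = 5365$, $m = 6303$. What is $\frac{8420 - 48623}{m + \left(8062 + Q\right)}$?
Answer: $- \frac{40203}{19730} \approx -2.0377$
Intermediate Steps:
$\frac{8420 - 48623}{m + \left(8062 + Q\right)} = \frac{8420 - 48623}{6303 + \left(8062 + 5365\right)} = - \frac{40203}{6303 + 13427} = - \frac{40203}{19730}$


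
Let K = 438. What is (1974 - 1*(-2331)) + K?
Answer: 4743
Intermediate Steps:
(1974 - 1*(-2331)) + K = (1974 - 1*(-2331)) + 438 = (1974 + 2331) + 438 = 4305 + 438 = 4743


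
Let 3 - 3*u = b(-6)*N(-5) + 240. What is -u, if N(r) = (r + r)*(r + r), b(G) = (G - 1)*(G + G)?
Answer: 2879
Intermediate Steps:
b(G) = 2*G*(-1 + G) (b(G) = (-1 + G)*(2*G) = 2*G*(-1 + G))
N(r) = 4*r**2 (N(r) = (2*r)*(2*r) = 4*r**2)
u = -2879 (u = 1 - ((2*(-6)*(-1 - 6))*(4*(-5)**2) + 240)/3 = 1 - ((2*(-6)*(-7))*(4*25) + 240)/3 = 1 - (84*100 + 240)/3 = 1 - (8400 + 240)/3 = 1 - 1/3*8640 = 1 - 2880 = -2879)
-u = -1*(-2879) = 2879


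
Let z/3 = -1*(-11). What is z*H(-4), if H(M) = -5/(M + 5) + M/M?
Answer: -132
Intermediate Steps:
z = 33 (z = 3*(-1*(-11)) = 3*11 = 33)
H(M) = 1 - 5/(5 + M) (H(M) = -5/(5 + M) + 1 = 1 - 5/(5 + M))
z*H(-4) = 33*(-4/(5 - 4)) = 33*(-4/1) = 33*(-4*1) = 33*(-4) = -132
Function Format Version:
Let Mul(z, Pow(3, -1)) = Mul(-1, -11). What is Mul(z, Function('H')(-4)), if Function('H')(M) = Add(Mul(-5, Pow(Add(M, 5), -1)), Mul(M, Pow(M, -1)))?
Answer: -132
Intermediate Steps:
z = 33 (z = Mul(3, Mul(-1, -11)) = Mul(3, 11) = 33)
Function('H')(M) = Add(1, Mul(-5, Pow(Add(5, M), -1))) (Function('H')(M) = Add(Mul(-5, Pow(Add(5, M), -1)), 1) = Add(1, Mul(-5, Pow(Add(5, M), -1))))
Mul(z, Function('H')(-4)) = Mul(33, Mul(-4, Pow(Add(5, -4), -1))) = Mul(33, Mul(-4, Pow(1, -1))) = Mul(33, Mul(-4, 1)) = Mul(33, -4) = -132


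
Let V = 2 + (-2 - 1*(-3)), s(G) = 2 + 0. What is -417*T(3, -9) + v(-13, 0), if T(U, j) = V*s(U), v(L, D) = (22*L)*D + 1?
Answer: -2501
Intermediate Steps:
s(G) = 2
v(L, D) = 1 + 22*D*L (v(L, D) = 22*D*L + 1 = 1 + 22*D*L)
V = 3 (V = 2 + (-2 + 3) = 2 + 1 = 3)
T(U, j) = 6 (T(U, j) = 3*2 = 6)
-417*T(3, -9) + v(-13, 0) = -417*6 + (1 + 22*0*(-13)) = -2502 + (1 + 0) = -2502 + 1 = -2501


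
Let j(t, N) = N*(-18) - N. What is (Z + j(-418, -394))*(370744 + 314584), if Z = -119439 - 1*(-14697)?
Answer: -66652259968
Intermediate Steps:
Z = -104742 (Z = -119439 + 14697 = -104742)
j(t, N) = -19*N (j(t, N) = -18*N - N = -19*N)
(Z + j(-418, -394))*(370744 + 314584) = (-104742 - 19*(-394))*(370744 + 314584) = (-104742 + 7486)*685328 = -97256*685328 = -66652259968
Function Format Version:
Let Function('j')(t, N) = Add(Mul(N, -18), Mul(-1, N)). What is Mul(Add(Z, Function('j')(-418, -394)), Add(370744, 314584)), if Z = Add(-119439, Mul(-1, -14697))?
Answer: -66652259968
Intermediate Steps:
Z = -104742 (Z = Add(-119439, 14697) = -104742)
Function('j')(t, N) = Mul(-19, N) (Function('j')(t, N) = Add(Mul(-18, N), Mul(-1, N)) = Mul(-19, N))
Mul(Add(Z, Function('j')(-418, -394)), Add(370744, 314584)) = Mul(Add(-104742, Mul(-19, -394)), Add(370744, 314584)) = Mul(Add(-104742, 7486), 685328) = Mul(-97256, 685328) = -66652259968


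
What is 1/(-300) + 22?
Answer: 6599/300 ≈ 21.997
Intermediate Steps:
1/(-300) + 22 = -1/300 + 22 = 6599/300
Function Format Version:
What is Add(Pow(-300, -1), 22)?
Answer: Rational(6599, 300) ≈ 21.997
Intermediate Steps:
Add(Pow(-300, -1), 22) = Add(Rational(-1, 300), 22) = Rational(6599, 300)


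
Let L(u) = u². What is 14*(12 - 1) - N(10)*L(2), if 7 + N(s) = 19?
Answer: 106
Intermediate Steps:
N(s) = 12 (N(s) = -7 + 19 = 12)
14*(12 - 1) - N(10)*L(2) = 14*(12 - 1) - 12*2² = 14*11 - 12*4 = 154 - 1*48 = 154 - 48 = 106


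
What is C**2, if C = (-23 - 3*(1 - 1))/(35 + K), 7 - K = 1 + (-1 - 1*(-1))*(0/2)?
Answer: 529/1681 ≈ 0.31469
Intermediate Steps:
K = 6 (K = 7 - (1 + (-1 - 1*(-1))*(0/2)) = 7 - (1 + (-1 + 1)*(0*(1/2))) = 7 - (1 + 0*0) = 7 - (1 + 0) = 7 - 1*1 = 7 - 1 = 6)
C = -23/41 (C = (-23 - 3*(1 - 1))/(35 + 6) = (-23 - 3*0)/41 = (-23 + 0)*(1/41) = -23*1/41 = -23/41 ≈ -0.56098)
C**2 = (-23/41)**2 = 529/1681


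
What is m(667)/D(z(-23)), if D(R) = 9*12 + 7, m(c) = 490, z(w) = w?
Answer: 98/23 ≈ 4.2609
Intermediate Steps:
D(R) = 115 (D(R) = 108 + 7 = 115)
m(667)/D(z(-23)) = 490/115 = 490*(1/115) = 98/23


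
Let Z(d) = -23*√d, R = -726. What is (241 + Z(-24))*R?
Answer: -174966 + 33396*I*√6 ≈ -1.7497e+5 + 81803.0*I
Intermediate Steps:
(241 + Z(-24))*R = (241 - 46*I*√6)*(-726) = -174966 + 33396*I*√6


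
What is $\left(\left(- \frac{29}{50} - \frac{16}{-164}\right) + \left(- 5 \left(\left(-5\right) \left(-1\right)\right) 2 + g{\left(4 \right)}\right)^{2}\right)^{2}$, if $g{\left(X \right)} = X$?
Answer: $\frac{18807929649721}{4202500} \approx 4.4754 \cdot 10^{6}$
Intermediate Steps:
$\left(\left(- \frac{29}{50} - \frac{16}{-164}\right) + \left(- 5 \left(\left(-5\right) \left(-1\right)\right) 2 + g{\left(4 \right)}\right)^{2}\right)^{2} = \left(\left(- \frac{29}{50} - \frac{16}{-164}\right) + \left(- 5 \left(\left(-5\right) \left(-1\right)\right) 2 + 4\right)^{2}\right)^{2} = \left(\left(\left(-29\right) \frac{1}{50} - - \frac{4}{41}\right) + \left(\left(-5\right) 5 \cdot 2 + 4\right)^{2}\right)^{2} = \left(\left(- \frac{29}{50} + \frac{4}{41}\right) + \left(\left(-25\right) 2 + 4\right)^{2}\right)^{2} = \left(- \frac{989}{2050} + \left(-50 + 4\right)^{2}\right)^{2} = \left(- \frac{989}{2050} + \left(-46\right)^{2}\right)^{2} = \left(- \frac{989}{2050} + 2116\right)^{2} = \left(\frac{4336811}{2050}\right)^{2} = \frac{18807929649721}{4202500}$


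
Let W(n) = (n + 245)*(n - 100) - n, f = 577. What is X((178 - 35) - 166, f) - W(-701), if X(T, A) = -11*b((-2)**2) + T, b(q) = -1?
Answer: -365969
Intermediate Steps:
W(n) = -n + (-100 + n)*(245 + n) (W(n) = (245 + n)*(-100 + n) - n = (-100 + n)*(245 + n) - n = -n + (-100 + n)*(245 + n))
X(T, A) = 11 + T (X(T, A) = -11*(-1) + T = 11 + T)
X((178 - 35) - 166, f) - W(-701) = (11 + ((178 - 35) - 166)) - (-24500 + (-701)**2 + 144*(-701)) = (11 + (143 - 166)) - (-24500 + 491401 - 100944) = (11 - 23) - 1*365957 = -12 - 365957 = -365969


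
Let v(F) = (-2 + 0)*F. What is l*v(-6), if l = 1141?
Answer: 13692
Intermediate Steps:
v(F) = -2*F
l*v(-6) = 1141*(-2*(-6)) = 1141*12 = 13692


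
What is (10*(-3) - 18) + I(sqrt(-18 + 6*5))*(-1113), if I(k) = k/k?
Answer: -1161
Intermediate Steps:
I(k) = 1
(10*(-3) - 18) + I(sqrt(-18 + 6*5))*(-1113) = (10*(-3) - 18) + 1*(-1113) = (-30 - 18) - 1113 = -48 - 1113 = -1161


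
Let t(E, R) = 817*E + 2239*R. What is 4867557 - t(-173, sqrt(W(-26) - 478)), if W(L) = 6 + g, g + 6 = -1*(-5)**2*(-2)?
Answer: 5008898 - 4478*I*sqrt(107) ≈ 5.0089e+6 - 46321.0*I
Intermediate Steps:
g = 44 (g = -6 - 1*(-5)**2*(-2) = -6 - 1*25*(-2) = -6 - 25*(-2) = -6 + 50 = 44)
W(L) = 50 (W(L) = 6 + 44 = 50)
4867557 - t(-173, sqrt(W(-26) - 478)) = 4867557 - (817*(-173) + 2239*sqrt(50 - 478)) = 4867557 - (-141341 + 2239*sqrt(-428)) = 4867557 - (-141341 + 2239*(2*I*sqrt(107))) = 4867557 - (-141341 + 4478*I*sqrt(107)) = 4867557 + (141341 - 4478*I*sqrt(107)) = 5008898 - 4478*I*sqrt(107)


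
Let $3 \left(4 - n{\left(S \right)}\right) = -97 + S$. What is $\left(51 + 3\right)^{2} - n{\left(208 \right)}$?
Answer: $2949$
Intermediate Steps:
$n{\left(S \right)} = \frac{109}{3} - \frac{S}{3}$ ($n{\left(S \right)} = 4 - \frac{-97 + S}{3} = 4 - \left(- \frac{97}{3} + \frac{S}{3}\right) = \frac{109}{3} - \frac{S}{3}$)
$\left(51 + 3\right)^{2} - n{\left(208 \right)} = \left(51 + 3\right)^{2} - \left(\frac{109}{3} - \frac{208}{3}\right) = 54^{2} - \left(\frac{109}{3} - \frac{208}{3}\right) = 2916 - -33 = 2916 + 33 = 2949$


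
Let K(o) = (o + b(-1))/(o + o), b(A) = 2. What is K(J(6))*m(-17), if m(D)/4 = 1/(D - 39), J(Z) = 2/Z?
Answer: -¼ ≈ -0.25000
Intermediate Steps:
m(D) = 4/(-39 + D) (m(D) = 4/(D - 39) = 4/(-39 + D))
K(o) = (2 + o)/(2*o) (K(o) = (o + 2)/(o + o) = (2 + o)/((2*o)) = (2 + o)*(1/(2*o)) = (2 + o)/(2*o))
K(J(6))*m(-17) = ((2 + 2/6)/(2*((2/6))))*(4/(-39 - 17)) = ((2 + 2*(⅙))/(2*((2*(⅙)))))*(4/(-56)) = ((2 + ⅓)/(2*(⅓)))*(4*(-1/56)) = ((½)*3*(7/3))*(-1/14) = (7/2)*(-1/14) = -¼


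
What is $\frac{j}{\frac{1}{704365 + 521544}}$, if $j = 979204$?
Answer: $1200414996436$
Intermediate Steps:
$\frac{j}{\frac{1}{704365 + 521544}} = \frac{979204}{\frac{1}{704365 + 521544}} = \frac{979204}{\frac{1}{1225909}} = 979204 \frac{1}{\frac{1}{1225909}} = 979204 \cdot 1225909 = 1200414996436$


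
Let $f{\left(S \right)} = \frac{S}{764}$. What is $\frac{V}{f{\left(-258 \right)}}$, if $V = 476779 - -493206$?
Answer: $- \frac{370534270}{129} \approx -2.8724 \cdot 10^{6}$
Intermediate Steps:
$f{\left(S \right)} = \frac{S}{764}$ ($f{\left(S \right)} = S \frac{1}{764} = \frac{S}{764}$)
$V = 969985$ ($V = 476779 + 493206 = 969985$)
$\frac{V}{f{\left(-258 \right)}} = \frac{969985}{\frac{1}{764} \left(-258\right)} = \frac{969985}{- \frac{129}{382}} = 969985 \left(- \frac{382}{129}\right) = - \frac{370534270}{129}$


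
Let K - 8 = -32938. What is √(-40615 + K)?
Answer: I*√73545 ≈ 271.19*I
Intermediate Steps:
K = -32930 (K = 8 - 32938 = -32930)
√(-40615 + K) = √(-40615 - 32930) = √(-73545) = I*√73545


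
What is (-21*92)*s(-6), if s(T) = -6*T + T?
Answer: -57960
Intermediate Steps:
s(T) = -5*T
(-21*92)*s(-6) = (-21*92)*(-5*(-6)) = -1932*30 = -57960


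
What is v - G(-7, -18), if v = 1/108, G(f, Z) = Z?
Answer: 1945/108 ≈ 18.009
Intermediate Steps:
v = 1/108 ≈ 0.0092593
v - G(-7, -18) = 1/108 - 1*(-18) = 1/108 + 18 = 1945/108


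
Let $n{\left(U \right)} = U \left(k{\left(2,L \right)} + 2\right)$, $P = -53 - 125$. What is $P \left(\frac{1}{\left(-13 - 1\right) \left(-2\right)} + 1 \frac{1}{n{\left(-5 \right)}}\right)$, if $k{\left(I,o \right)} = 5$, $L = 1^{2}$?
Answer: $- \frac{89}{70} \approx -1.2714$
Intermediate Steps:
$L = 1$
$P = -178$ ($P = -53 - 125 = -178$)
$n{\left(U \right)} = 7 U$ ($n{\left(U \right)} = U \left(5 + 2\right) = U 7 = 7 U$)
$P \left(\frac{1}{\left(-13 - 1\right) \left(-2\right)} + 1 \frac{1}{n{\left(-5 \right)}}\right) = - 178 \left(\frac{1}{\left(-13 - 1\right) \left(-2\right)} + 1 \frac{1}{7 \left(-5\right)}\right) = - 178 \left(\frac{1}{-14} \left(- \frac{1}{2}\right) + 1 \frac{1}{-35}\right) = - 178 \left(\left(- \frac{1}{14}\right) \left(- \frac{1}{2}\right) + 1 \left(- \frac{1}{35}\right)\right) = - 178 \left(\frac{1}{28} - \frac{1}{35}\right) = \left(-178\right) \frac{1}{140} = - \frac{89}{70}$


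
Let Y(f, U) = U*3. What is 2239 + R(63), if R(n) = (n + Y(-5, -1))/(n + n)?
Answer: 47029/21 ≈ 2239.5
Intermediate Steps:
Y(f, U) = 3*U
R(n) = (-3 + n)/(2*n) (R(n) = (n + 3*(-1))/(n + n) = (n - 3)/((2*n)) = (-3 + n)*(1/(2*n)) = (-3 + n)/(2*n))
2239 + R(63) = 2239 + (1/2)*(-3 + 63)/63 = 2239 + (1/2)*(1/63)*60 = 2239 + 10/21 = 47029/21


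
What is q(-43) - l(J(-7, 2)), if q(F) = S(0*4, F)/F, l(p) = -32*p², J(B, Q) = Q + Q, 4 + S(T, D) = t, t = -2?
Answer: 22022/43 ≈ 512.14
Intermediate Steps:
S(T, D) = -6 (S(T, D) = -4 - 2 = -6)
J(B, Q) = 2*Q
q(F) = -6/F
q(-43) - l(J(-7, 2)) = -6/(-43) - (-32)*(2*2)² = -6*(-1/43) - (-32)*4² = 6/43 - (-32)*16 = 6/43 - 1*(-512) = 6/43 + 512 = 22022/43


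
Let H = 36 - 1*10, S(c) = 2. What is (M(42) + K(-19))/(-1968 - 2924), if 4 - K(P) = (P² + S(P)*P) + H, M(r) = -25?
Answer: 185/2446 ≈ 0.075634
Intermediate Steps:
H = 26 (H = 36 - 10 = 26)
K(P) = -22 - P² - 2*P (K(P) = 4 - ((P² + 2*P) + 26) = 4 - (26 + P² + 2*P) = 4 + (-26 - P² - 2*P) = -22 - P² - 2*P)
(M(42) + K(-19))/(-1968 - 2924) = (-25 + (-22 - 1*(-19)² - 2*(-19)))/(-1968 - 2924) = (-25 + (-22 - 1*361 + 38))/(-4892) = (-25 + (-22 - 361 + 38))*(-1/4892) = (-25 - 345)*(-1/4892) = -370*(-1/4892) = 185/2446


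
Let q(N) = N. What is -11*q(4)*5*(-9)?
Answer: 1980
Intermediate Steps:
-11*q(4)*5*(-9) = -44*5*(-9) = -44*(-45) = -11*(-180) = 1980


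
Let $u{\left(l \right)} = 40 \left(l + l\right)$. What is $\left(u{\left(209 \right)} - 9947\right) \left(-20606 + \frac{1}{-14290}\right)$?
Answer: $- \frac{1994375825793}{14290} \approx -1.3956 \cdot 10^{8}$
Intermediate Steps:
$u{\left(l \right)} = 80 l$ ($u{\left(l \right)} = 40 \cdot 2 l = 80 l$)
$\left(u{\left(209 \right)} - 9947\right) \left(-20606 + \frac{1}{-14290}\right) = \left(80 \cdot 209 - 9947\right) \left(-20606 + \frac{1}{-14290}\right) = \left(16720 - 9947\right) \left(-20606 - \frac{1}{14290}\right) = 6773 \left(- \frac{294459741}{14290}\right) = - \frac{1994375825793}{14290}$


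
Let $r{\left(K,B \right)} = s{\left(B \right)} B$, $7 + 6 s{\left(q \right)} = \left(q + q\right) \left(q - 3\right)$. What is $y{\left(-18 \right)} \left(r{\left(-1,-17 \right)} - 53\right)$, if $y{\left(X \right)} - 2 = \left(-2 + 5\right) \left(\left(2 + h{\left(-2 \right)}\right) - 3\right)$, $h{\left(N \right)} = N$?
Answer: $\frac{82313}{6} \approx 13719.0$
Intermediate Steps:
$s{\left(q \right)} = - \frac{7}{6} + \frac{q \left(-3 + q\right)}{3}$ ($s{\left(q \right)} = - \frac{7}{6} + \frac{\left(q + q\right) \left(q - 3\right)}{6} = - \frac{7}{6} + \frac{2 q \left(-3 + q\right)}{6} = - \frac{7}{6} + \frac{q \left(-3 + q\right)}{3}$)
$r{\left(K,B \right)} = B \left(- \frac{7}{6} - B + \frac{B^{2}}{3}\right)$ ($r{\left(K,B \right)} = \left(- \frac{7}{6} - B + \frac{B^{2}}{3}\right) B = B \left(- \frac{7}{6} - B + \frac{B^{2}}{3}\right)$)
$y{\left(X \right)} = -7$ ($y{\left(X \right)} = 2 + \left(-2 + 5\right) \left(\left(2 - 2\right) - 3\right) = 2 + 3 \left(0 - 3\right) = 2 + 3 \left(-3\right) = 2 - 9 = -7$)
$y{\left(-18 \right)} \left(r{\left(-1,-17 \right)} - 53\right) = - 7 \left(\frac{1}{6} \left(-17\right) \left(-7 - -102 + 2 \left(-17\right)^{2}\right) - 53\right) = - 7 \left(\frac{1}{6} \left(-17\right) \left(-7 + 102 + 2 \cdot 289\right) - 53\right) = - 7 \left(\frac{1}{6} \left(-17\right) \left(-7 + 102 + 578\right) - 53\right) = - 7 \left(\frac{1}{6} \left(-17\right) 673 - 53\right) = - 7 \left(- \frac{11441}{6} - 53\right) = \left(-7\right) \left(- \frac{11759}{6}\right) = \frac{82313}{6}$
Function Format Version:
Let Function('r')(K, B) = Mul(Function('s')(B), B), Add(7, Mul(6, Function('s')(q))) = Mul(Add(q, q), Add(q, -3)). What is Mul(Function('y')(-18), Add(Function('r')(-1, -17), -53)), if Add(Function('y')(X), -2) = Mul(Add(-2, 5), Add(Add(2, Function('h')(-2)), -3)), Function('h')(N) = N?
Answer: Rational(82313, 6) ≈ 13719.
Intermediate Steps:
Function('s')(q) = Add(Rational(-7, 6), Mul(Rational(1, 3), q, Add(-3, q))) (Function('s')(q) = Add(Rational(-7, 6), Mul(Rational(1, 6), Mul(Add(q, q), Add(q, -3)))) = Add(Rational(-7, 6), Mul(Rational(1, 6), Mul(Mul(2, q), Add(-3, q)))) = Add(Rational(-7, 6), Mul(Rational(1, 6), Mul(2, q, Add(-3, q)))) = Add(Rational(-7, 6), Mul(Rational(1, 3), q, Add(-3, q))))
Function('r')(K, B) = Mul(B, Add(Rational(-7, 6), Mul(-1, B), Mul(Rational(1, 3), Pow(B, 2)))) (Function('r')(K, B) = Mul(Add(Rational(-7, 6), Mul(-1, B), Mul(Rational(1, 3), Pow(B, 2))), B) = Mul(B, Add(Rational(-7, 6), Mul(-1, B), Mul(Rational(1, 3), Pow(B, 2)))))
Function('y')(X) = -7 (Function('y')(X) = Add(2, Mul(Add(-2, 5), Add(Add(2, -2), -3))) = Add(2, Mul(3, Add(0, -3))) = Add(2, Mul(3, -3)) = Add(2, -9) = -7)
Mul(Function('y')(-18), Add(Function('r')(-1, -17), -53)) = Mul(-7, Add(Mul(Rational(1, 6), -17, Add(-7, Mul(-6, -17), Mul(2, Pow(-17, 2)))), -53)) = Mul(-7, Add(Mul(Rational(1, 6), -17, Add(-7, 102, Mul(2, 289))), -53)) = Mul(-7, Add(Mul(Rational(1, 6), -17, Add(-7, 102, 578)), -53)) = Mul(-7, Add(Mul(Rational(1, 6), -17, 673), -53)) = Mul(-7, Add(Rational(-11441, 6), -53)) = Mul(-7, Rational(-11759, 6)) = Rational(82313, 6)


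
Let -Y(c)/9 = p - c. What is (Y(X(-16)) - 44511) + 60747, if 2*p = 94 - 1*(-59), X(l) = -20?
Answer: 30735/2 ≈ 15368.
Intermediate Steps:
p = 153/2 (p = (94 - 1*(-59))/2 = (94 + 59)/2 = (1/2)*153 = 153/2 ≈ 76.500)
Y(c) = -1377/2 + 9*c (Y(c) = -9*(153/2 - c) = -1377/2 + 9*c)
(Y(X(-16)) - 44511) + 60747 = ((-1377/2 + 9*(-20)) - 44511) + 60747 = ((-1377/2 - 180) - 44511) + 60747 = (-1737/2 - 44511) + 60747 = -90759/2 + 60747 = 30735/2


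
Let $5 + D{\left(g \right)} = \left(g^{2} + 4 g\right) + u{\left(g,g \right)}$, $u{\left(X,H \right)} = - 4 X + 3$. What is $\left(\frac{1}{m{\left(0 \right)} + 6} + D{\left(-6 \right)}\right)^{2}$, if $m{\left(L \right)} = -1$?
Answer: $\frac{29241}{25} \approx 1169.6$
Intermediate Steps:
$u{\left(X,H \right)} = 3 - 4 X$
$D{\left(g \right)} = -2 + g^{2}$ ($D{\left(g \right)} = -5 + \left(\left(g^{2} + 4 g\right) - \left(-3 + 4 g\right)\right) = -5 + \left(3 + g^{2}\right) = -2 + g^{2}$)
$\left(\frac{1}{m{\left(0 \right)} + 6} + D{\left(-6 \right)}\right)^{2} = \left(\frac{1}{-1 + 6} - \left(2 - \left(-6\right)^{2}\right)\right)^{2} = \left(\frac{1}{5} + \left(-2 + 36\right)\right)^{2} = \left(\frac{1}{5} + 34\right)^{2} = \left(\frac{171}{5}\right)^{2} = \frac{29241}{25}$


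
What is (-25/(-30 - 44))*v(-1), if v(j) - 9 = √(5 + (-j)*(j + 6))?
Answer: 225/74 + 25*√10/74 ≈ 4.1089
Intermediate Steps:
v(j) = 9 + √(5 - j*(6 + j)) (v(j) = 9 + √(5 + (-j)*(j + 6)) = 9 + √(5 + (-j)*(6 + j)) = 9 + √(5 - j*(6 + j)))
(-25/(-30 - 44))*v(-1) = (-25/(-30 - 44))*(9 + √(5 - 1*(-1)² - 6*(-1))) = (-25/(-74))*(9 + √(5 - 1*1 + 6)) = (-1/74*(-25))*(9 + √(5 - 1 + 6)) = 25*(9 + √10)/74 = 225/74 + 25*√10/74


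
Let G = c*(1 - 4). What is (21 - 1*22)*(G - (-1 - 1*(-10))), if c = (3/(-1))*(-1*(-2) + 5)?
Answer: -54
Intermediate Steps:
c = -21 (c = (3*(-1))*(2 + 5) = -3*7 = -21)
G = 63 (G = -21*(1 - 4) = -21*(-3) = 63)
(21 - 1*22)*(G - (-1 - 1*(-10))) = (21 - 1*22)*(63 - (-1 - 1*(-10))) = (21 - 22)*(63 - (-1 + 10)) = -(63 - 1*9) = -(63 - 9) = -1*54 = -54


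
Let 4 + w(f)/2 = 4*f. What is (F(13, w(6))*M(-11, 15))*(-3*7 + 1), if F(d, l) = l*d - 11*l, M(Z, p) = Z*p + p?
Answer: 240000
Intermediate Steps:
M(Z, p) = p + Z*p
w(f) = -8 + 8*f (w(f) = -8 + 2*(4*f) = -8 + 8*f)
F(d, l) = -11*l + d*l (F(d, l) = d*l - 11*l = -11*l + d*l)
(F(13, w(6))*M(-11, 15))*(-3*7 + 1) = (((-8 + 8*6)*(-11 + 13))*(15*(1 - 11)))*(-3*7 + 1) = (((-8 + 48)*2)*(15*(-10)))*(-21 + 1) = ((40*2)*(-150))*(-20) = (80*(-150))*(-20) = -12000*(-20) = 240000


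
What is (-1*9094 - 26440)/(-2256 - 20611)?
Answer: 35534/22867 ≈ 1.5539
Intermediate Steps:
(-1*9094 - 26440)/(-2256 - 20611) = (-9094 - 26440)/(-22867) = -35534*(-1/22867) = 35534/22867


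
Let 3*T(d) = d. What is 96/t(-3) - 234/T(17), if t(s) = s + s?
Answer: -974/17 ≈ -57.294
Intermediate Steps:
T(d) = d/3
t(s) = 2*s
96/t(-3) - 234/T(17) = 96/((2*(-3))) - 234/((⅓)*17) = 96/(-6) - 234/17/3 = 96*(-⅙) - 234*3/17 = -16 - 702/17 = -974/17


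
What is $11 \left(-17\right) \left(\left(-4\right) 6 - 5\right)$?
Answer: $5423$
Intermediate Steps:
$11 \left(-17\right) \left(\left(-4\right) 6 - 5\right) = - 187 \left(-24 - 5\right) = \left(-187\right) \left(-29\right) = 5423$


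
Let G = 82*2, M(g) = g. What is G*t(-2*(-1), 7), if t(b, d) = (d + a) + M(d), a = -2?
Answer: 1968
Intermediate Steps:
t(b, d) = -2 + 2*d (t(b, d) = (d - 2) + d = (-2 + d) + d = -2 + 2*d)
G = 164
G*t(-2*(-1), 7) = 164*(-2 + 2*7) = 164*(-2 + 14) = 164*12 = 1968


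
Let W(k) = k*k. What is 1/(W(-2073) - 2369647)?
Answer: 1/1927682 ≈ 5.1876e-7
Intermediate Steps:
W(k) = k²
1/(W(-2073) - 2369647) = 1/((-2073)² - 2369647) = 1/(4297329 - 2369647) = 1/1927682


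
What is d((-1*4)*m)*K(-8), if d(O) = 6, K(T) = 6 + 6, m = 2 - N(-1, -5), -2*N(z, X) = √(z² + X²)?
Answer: 72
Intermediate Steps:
N(z, X) = -√(X² + z²)/2 (N(z, X) = -√(z² + X²)/2 = -√(X² + z²)/2)
m = 2 + √26/2 (m = 2 - (-1)*√((-5)² + (-1)²)/2 = 2 - (-1)*√(25 + 1)/2 = 2 - (-1)*√26/2 = 2 + √26/2 ≈ 4.5495)
K(T) = 12
d((-1*4)*m)*K(-8) = 6*12 = 72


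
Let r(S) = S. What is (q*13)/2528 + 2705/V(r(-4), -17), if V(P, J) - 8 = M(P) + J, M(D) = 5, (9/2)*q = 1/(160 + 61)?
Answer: -130781339/193392 ≈ -676.25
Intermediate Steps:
q = 2/1989 (q = 2/(9*(160 + 61)) = (2/9)/221 = (2/9)*(1/221) = 2/1989 ≈ 0.0010055)
V(P, J) = 13 + J (V(P, J) = 8 + (5 + J) = 13 + J)
(q*13)/2528 + 2705/V(r(-4), -17) = ((2/1989)*13)/2528 + 2705/(13 - 17) = (2/153)*(1/2528) + 2705/(-4) = 1/193392 + 2705*(-¼) = 1/193392 - 2705/4 = -130781339/193392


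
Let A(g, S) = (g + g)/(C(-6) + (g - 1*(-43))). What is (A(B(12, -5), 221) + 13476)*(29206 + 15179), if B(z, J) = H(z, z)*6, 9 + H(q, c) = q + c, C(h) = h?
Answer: 75970786320/127 ≈ 5.9820e+8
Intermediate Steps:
H(q, c) = -9 + c + q (H(q, c) = -9 + (q + c) = -9 + (c + q) = -9 + c + q)
B(z, J) = -54 + 12*z (B(z, J) = (-9 + z + z)*6 = (-9 + 2*z)*6 = -54 + 12*z)
A(g, S) = 2*g/(37 + g) (A(g, S) = (g + g)/(-6 + (g - 1*(-43))) = (2*g)/(-6 + (g + 43)) = (2*g)/(-6 + (43 + g)) = (2*g)/(37 + g) = 2*g/(37 + g))
(A(B(12, -5), 221) + 13476)*(29206 + 15179) = (2*(-54 + 12*12)/(37 + (-54 + 12*12)) + 13476)*(29206 + 15179) = (2*(-54 + 144)/(37 + (-54 + 144)) + 13476)*44385 = (2*90/(37 + 90) + 13476)*44385 = (2*90/127 + 13476)*44385 = (2*90*(1/127) + 13476)*44385 = (180/127 + 13476)*44385 = (1711632/127)*44385 = 75970786320/127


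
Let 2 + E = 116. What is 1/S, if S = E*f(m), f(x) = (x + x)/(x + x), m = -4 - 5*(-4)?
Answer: 1/114 ≈ 0.0087719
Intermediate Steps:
E = 114 (E = -2 + 116 = 114)
m = 16 (m = -4 + 20 = 16)
f(x) = 1 (f(x) = (2*x)/((2*x)) = (2*x)*(1/(2*x)) = 1)
S = 114 (S = 114*1 = 114)
1/S = 1/114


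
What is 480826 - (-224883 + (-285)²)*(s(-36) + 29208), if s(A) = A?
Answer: 4191272002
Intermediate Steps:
480826 - (-224883 + (-285)²)*(s(-36) + 29208) = 480826 - (-224883 + (-285)²)*(-36 + 29208) = 480826 - (-224883 + 81225)*29172 = 480826 - (-143658)*29172 = 480826 - 1*(-4190791176) = 480826 + 4190791176 = 4191272002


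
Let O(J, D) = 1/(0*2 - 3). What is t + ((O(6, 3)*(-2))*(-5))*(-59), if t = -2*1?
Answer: 584/3 ≈ 194.67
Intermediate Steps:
O(J, D) = -⅓ (O(J, D) = 1/(0 - 3) = 1/(-3) = -⅓)
t = -2
t + ((O(6, 3)*(-2))*(-5))*(-59) = -2 + (-⅓*(-2)*(-5))*(-59) = -2 + ((⅔)*(-5))*(-59) = -2 - 10/3*(-59) = -2 + 590/3 = 584/3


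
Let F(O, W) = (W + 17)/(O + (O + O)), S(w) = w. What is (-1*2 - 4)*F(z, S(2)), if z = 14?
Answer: -19/7 ≈ -2.7143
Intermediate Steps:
F(O, W) = (17 + W)/(3*O) (F(O, W) = (17 + W)/(O + 2*O) = (17 + W)/((3*O)) = (17 + W)*(1/(3*O)) = (17 + W)/(3*O))
(-1*2 - 4)*F(z, S(2)) = (-1*2 - 4)*((⅓)*(17 + 2)/14) = (-2 - 4)*((⅓)*(1/14)*19) = -6*19/42 = -19/7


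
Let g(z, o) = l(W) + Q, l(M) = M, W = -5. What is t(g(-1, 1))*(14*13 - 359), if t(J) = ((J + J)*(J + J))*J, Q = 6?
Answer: -708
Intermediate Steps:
g(z, o) = 1 (g(z, o) = -5 + 6 = 1)
t(J) = 4*J³ (t(J) = ((2*J)*(2*J))*J = (4*J²)*J = 4*J³)
t(g(-1, 1))*(14*13 - 359) = (4*1³)*(14*13 - 359) = (4*1)*(182 - 359) = 4*(-177) = -708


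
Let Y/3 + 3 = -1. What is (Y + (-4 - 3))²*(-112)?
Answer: -40432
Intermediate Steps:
Y = -12 (Y = -9 + 3*(-1) = -9 - 3 = -12)
(Y + (-4 - 3))²*(-112) = (-12 + (-4 - 3))²*(-112) = (-12 - 7)²*(-112) = (-19)²*(-112) = 361*(-112) = -40432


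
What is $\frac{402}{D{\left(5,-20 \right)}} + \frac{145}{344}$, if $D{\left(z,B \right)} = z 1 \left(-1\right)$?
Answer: $- \frac{137563}{1720} \approx -79.979$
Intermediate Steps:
$D{\left(z,B \right)} = - z$ ($D{\left(z,B \right)} = z \left(-1\right) = - z$)
$\frac{402}{D{\left(5,-20 \right)}} + \frac{145}{344} = \frac{402}{\left(-1\right) 5} + \frac{145}{344} = \frac{402}{-5} + 145 \cdot \frac{1}{344} = 402 \left(- \frac{1}{5}\right) + \frac{145}{344} = - \frac{402}{5} + \frac{145}{344} = - \frac{137563}{1720}$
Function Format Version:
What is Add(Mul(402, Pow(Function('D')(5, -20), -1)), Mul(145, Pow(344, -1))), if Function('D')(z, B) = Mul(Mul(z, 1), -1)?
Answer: Rational(-137563, 1720) ≈ -79.979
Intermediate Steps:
Function('D')(z, B) = Mul(-1, z) (Function('D')(z, B) = Mul(z, -1) = Mul(-1, z))
Add(Mul(402, Pow(Function('D')(5, -20), -1)), Mul(145, Pow(344, -1))) = Add(Mul(402, Pow(Mul(-1, 5), -1)), Mul(145, Pow(344, -1))) = Add(Mul(402, Pow(-5, -1)), Mul(145, Rational(1, 344))) = Add(Mul(402, Rational(-1, 5)), Rational(145, 344)) = Add(Rational(-402, 5), Rational(145, 344)) = Rational(-137563, 1720)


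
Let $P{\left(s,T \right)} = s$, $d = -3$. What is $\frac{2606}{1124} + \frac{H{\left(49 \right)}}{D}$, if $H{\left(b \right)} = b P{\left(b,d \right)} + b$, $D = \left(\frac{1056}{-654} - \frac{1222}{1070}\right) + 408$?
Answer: $\frac{111086108083}{13281049682} \approx 8.3643$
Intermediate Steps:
$D = \frac{23631761}{58315}$ ($D = \left(1056 \left(- \frac{1}{654}\right) - \frac{611}{535}\right) + 408 = \left(- \frac{176}{109} - \frac{611}{535}\right) + 408 = - \frac{160759}{58315} + 408 = \frac{23631761}{58315} \approx 405.24$)
$H{\left(b \right)} = b + b^{2}$ ($H{\left(b \right)} = b b + b = b^{2} + b = b + b^{2}$)
$\frac{2606}{1124} + \frac{H{\left(49 \right)}}{D} = \frac{2606}{1124} + \frac{49 \left(1 + 49\right)}{\frac{23631761}{58315}} = 2606 \cdot \frac{1}{1124} + 49 \cdot 50 \cdot \frac{58315}{23631761} = \frac{1303}{562} + 2450 \cdot \frac{58315}{23631761} = \frac{1303}{562} + \frac{142871750}{23631761} = \frac{111086108083}{13281049682}$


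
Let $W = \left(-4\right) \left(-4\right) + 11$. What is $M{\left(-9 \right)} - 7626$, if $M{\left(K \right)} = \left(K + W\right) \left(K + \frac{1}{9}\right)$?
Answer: $-7786$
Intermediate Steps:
$W = 27$ ($W = 16 + 11 = 27$)
$M{\left(K \right)} = \left(27 + K\right) \left(\frac{1}{9} + K\right)$ ($M{\left(K \right)} = \left(K + 27\right) \left(K + \frac{1}{9}\right) = \left(27 + K\right) \left(K + \frac{1}{9}\right) = \left(27 + K\right) \left(\frac{1}{9} + K\right)$)
$M{\left(-9 \right)} - 7626 = \left(3 + \left(-9\right)^{2} + \frac{244}{9} \left(-9\right)\right) - 7626 = \left(3 + 81 - 244\right) - 7626 = -160 - 7626 = -7786$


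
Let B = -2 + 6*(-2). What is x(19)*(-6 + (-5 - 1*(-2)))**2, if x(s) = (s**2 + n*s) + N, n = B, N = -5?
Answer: 7290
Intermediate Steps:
B = -14 (B = -2 - 12 = -14)
n = -14
x(s) = -5 + s**2 - 14*s (x(s) = (s**2 - 14*s) - 5 = -5 + s**2 - 14*s)
x(19)*(-6 + (-5 - 1*(-2)))**2 = (-5 + 19**2 - 14*19)*(-6 + (-5 - 1*(-2)))**2 = (-5 + 361 - 266)*(-6 + (-5 + 2))**2 = 90*(-6 - 3)**2 = 90*(-9)**2 = 90*81 = 7290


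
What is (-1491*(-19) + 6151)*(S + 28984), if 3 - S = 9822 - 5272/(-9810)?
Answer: 648235647344/981 ≈ 6.6079e+8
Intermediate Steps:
S = -48164831/4905 (S = 3 - (9822 - 5272/(-9810)) = 3 - (9822 - 5272*(-1/9810)) = 3 - (9822 + 2636/4905) = 3 - 1*48179546/4905 = 3 - 48179546/4905 = -48164831/4905 ≈ -9819.5)
(-1491*(-19) + 6151)*(S + 28984) = (-1491*(-19) + 6151)*(-48164831/4905 + 28984) = (28329 + 6151)*(94001689/4905) = 34480*(94001689/4905) = 648235647344/981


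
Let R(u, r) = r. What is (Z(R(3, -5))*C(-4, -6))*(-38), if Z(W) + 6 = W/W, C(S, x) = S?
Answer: -760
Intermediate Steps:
Z(W) = -5 (Z(W) = -6 + W/W = -6 + 1 = -5)
(Z(R(3, -5))*C(-4, -6))*(-38) = -5*(-4)*(-38) = 20*(-38) = -760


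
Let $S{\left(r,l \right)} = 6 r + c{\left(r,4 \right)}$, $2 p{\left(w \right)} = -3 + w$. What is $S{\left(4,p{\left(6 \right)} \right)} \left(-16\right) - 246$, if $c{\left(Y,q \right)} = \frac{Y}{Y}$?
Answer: $-646$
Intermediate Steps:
$c{\left(Y,q \right)} = 1$
$p{\left(w \right)} = - \frac{3}{2} + \frac{w}{2}$ ($p{\left(w \right)} = \frac{-3 + w}{2} = - \frac{3}{2} + \frac{w}{2}$)
$S{\left(r,l \right)} = 1 + 6 r$ ($S{\left(r,l \right)} = 6 r + 1 = 1 + 6 r$)
$S{\left(4,p{\left(6 \right)} \right)} \left(-16\right) - 246 = \left(1 + 6 \cdot 4\right) \left(-16\right) - 246 = \left(1 + 24\right) \left(-16\right) - 246 = 25 \left(-16\right) - 246 = -400 - 246 = -646$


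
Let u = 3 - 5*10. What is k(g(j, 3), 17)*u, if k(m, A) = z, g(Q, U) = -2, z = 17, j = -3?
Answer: -799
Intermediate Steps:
u = -47 (u = 3 - 50 = -47)
k(m, A) = 17
k(g(j, 3), 17)*u = 17*(-47) = -799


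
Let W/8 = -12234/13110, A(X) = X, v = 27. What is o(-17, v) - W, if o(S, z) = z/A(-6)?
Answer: 12959/4370 ≈ 2.9654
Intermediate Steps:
W = -16312/2185 (W = 8*(-12234/13110) = 8*(-12234*1/13110) = 8*(-2039/2185) = -16312/2185 ≈ -7.4654)
o(S, z) = -z/6 (o(S, z) = z/(-6) = z*(-⅙) = -z/6)
o(-17, v) - W = -⅙*27 - 1*(-16312/2185) = -9/2 + 16312/2185 = 12959/4370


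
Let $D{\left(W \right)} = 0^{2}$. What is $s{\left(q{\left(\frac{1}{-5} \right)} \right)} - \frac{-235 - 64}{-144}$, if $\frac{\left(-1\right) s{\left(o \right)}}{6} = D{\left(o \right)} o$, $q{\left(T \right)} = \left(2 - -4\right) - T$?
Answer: $- \frac{299}{144} \approx -2.0764$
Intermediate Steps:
$D{\left(W \right)} = 0$
$q{\left(T \right)} = 6 - T$ ($q{\left(T \right)} = \left(2 + 4\right) - T = 6 - T$)
$s{\left(o \right)} = 0$ ($s{\left(o \right)} = - 6 \cdot 0 o = \left(-6\right) 0 = 0$)
$s{\left(q{\left(\frac{1}{-5} \right)} \right)} - \frac{-235 - 64}{-144} = 0 - \frac{-235 - 64}{-144} = 0 - \left(-235 - 64\right) \left(- \frac{1}{144}\right) = 0 - \left(-299\right) \left(- \frac{1}{144}\right) = 0 - \frac{299}{144} = - \frac{299}{144}$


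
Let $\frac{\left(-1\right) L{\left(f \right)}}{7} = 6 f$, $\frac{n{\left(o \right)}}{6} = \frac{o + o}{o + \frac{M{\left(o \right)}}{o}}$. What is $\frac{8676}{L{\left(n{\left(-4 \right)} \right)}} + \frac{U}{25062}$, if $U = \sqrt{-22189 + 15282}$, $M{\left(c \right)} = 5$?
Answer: $- \frac{723}{32} + \frac{i \sqrt{6907}}{25062} \approx -22.594 + 0.0033161 i$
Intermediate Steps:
$U = i \sqrt{6907}$ ($U = \sqrt{-6907} = i \sqrt{6907} \approx 83.108 i$)
$n{\left(o \right)} = \frac{12 o}{o + \frac{5}{o}}$ ($n{\left(o \right)} = 6 \frac{o + o}{o + \frac{5}{o}} = 6 \frac{2 o}{o + \frac{5}{o}} = \frac{12 o}{o + \frac{5}{o}}$)
$L{\left(f \right)} = - 42 f$ ($L{\left(f \right)} = - 7 \cdot 6 f = - 42 f$)
$\frac{8676}{L{\left(n{\left(-4 \right)} \right)}} + \frac{U}{25062} = \frac{8676}{\left(-42\right) \frac{12 \left(-4\right)^{2}}{5 + \left(-4\right)^{2}}} + \frac{i \sqrt{6907}}{25062} = \frac{8676}{\left(-42\right) 12 \cdot 16 \frac{1}{5 + 16}} + i \sqrt{6907} \cdot \frac{1}{25062} = \frac{8676}{\left(-42\right) 12 \cdot 16 \cdot \frac{1}{21}} + \frac{i \sqrt{6907}}{25062} = \frac{8676}{\left(-42\right) \frac{64}{7}} + \frac{i \sqrt{6907}}{25062} = \frac{8676}{-384} + \frac{i \sqrt{6907}}{25062} = 8676 \left(- \frac{1}{384}\right) + \frac{i \sqrt{6907}}{25062} = - \frac{723}{32} + \frac{i \sqrt{6907}}{25062}$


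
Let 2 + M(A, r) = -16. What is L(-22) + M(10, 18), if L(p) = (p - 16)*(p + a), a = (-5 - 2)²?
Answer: -1044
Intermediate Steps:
M(A, r) = -18 (M(A, r) = -2 - 16 = -18)
a = 49 (a = (-7)² = 49)
L(p) = (-16 + p)*(49 + p) (L(p) = (p - 16)*(p + 49) = (-16 + p)*(49 + p))
L(-22) + M(10, 18) = (-784 + (-22)² + 33*(-22)) - 18 = (-784 + 484 - 726) - 18 = -1026 - 18 = -1044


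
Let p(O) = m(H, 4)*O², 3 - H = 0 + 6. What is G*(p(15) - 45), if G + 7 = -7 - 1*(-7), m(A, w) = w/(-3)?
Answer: 2415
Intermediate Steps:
H = -3 (H = 3 - (0 + 6) = 3 - 1*6 = 3 - 6 = -3)
m(A, w) = -w/3 (m(A, w) = w*(-⅓) = -w/3)
p(O) = -4*O²/3 (p(O) = (-⅓*4)*O² = -4*O²/3)
G = -7 (G = -7 + (-7 - 1*(-7)) = -7 + (-7 + 7) = -7 + 0 = -7)
G*(p(15) - 45) = -7*(-4/3*15² - 45) = -7*(-4/3*225 - 45) = -7*(-300 - 45) = -7*(-345) = 2415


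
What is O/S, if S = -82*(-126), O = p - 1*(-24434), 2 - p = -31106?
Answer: 9257/1722 ≈ 5.3757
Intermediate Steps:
p = 31108 (p = 2 - 1*(-31106) = 2 + 31106 = 31108)
O = 55542 (O = 31108 - 1*(-24434) = 31108 + 24434 = 55542)
S = 10332
O/S = 55542/10332 = 55542*(1/10332) = 9257/1722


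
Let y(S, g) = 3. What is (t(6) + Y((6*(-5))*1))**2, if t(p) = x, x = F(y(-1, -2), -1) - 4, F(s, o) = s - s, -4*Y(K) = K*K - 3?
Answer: 833569/16 ≈ 52098.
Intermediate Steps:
Y(K) = 3/4 - K**2/4 (Y(K) = -(K*K - 3)/4 = -(K**2 - 3)/4 = -(-3 + K**2)/4 = 3/4 - K**2/4)
F(s, o) = 0
x = -4 (x = 0 - 4 = -4)
t(p) = -4
(t(6) + Y((6*(-5))*1))**2 = (-4 + (3/4 - ((6*(-5))*1)**2/4))**2 = (-4 + (3/4 - (-30*1)**2/4))**2 = (-4 + (3/4 - 1/4*(-30)**2))**2 = (-4 + (3/4 - 1/4*900))**2 = (-4 + (3/4 - 225))**2 = (-4 - 897/4)**2 = (-913/4)**2 = 833569/16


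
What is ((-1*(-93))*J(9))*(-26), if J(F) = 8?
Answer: -19344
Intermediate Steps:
((-1*(-93))*J(9))*(-26) = (-1*(-93)*8)*(-26) = (93*8)*(-26) = 744*(-26) = -19344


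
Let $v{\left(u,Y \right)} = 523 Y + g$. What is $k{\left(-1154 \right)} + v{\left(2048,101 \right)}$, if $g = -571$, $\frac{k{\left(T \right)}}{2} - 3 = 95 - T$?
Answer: $54756$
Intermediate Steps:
$k{\left(T \right)} = 196 - 2 T$ ($k{\left(T \right)} = 6 + 2 \left(95 - T\right) = 6 - \left(-190 + 2 T\right) = 196 - 2 T$)
$v{\left(u,Y \right)} = -571 + 523 Y$ ($v{\left(u,Y \right)} = 523 Y - 571 = -571 + 523 Y$)
$k{\left(-1154 \right)} + v{\left(2048,101 \right)} = \left(196 - -2308\right) + \left(-571 + 523 \cdot 101\right) = \left(196 + 2308\right) + \left(-571 + 52823\right) = 2504 + 52252 = 54756$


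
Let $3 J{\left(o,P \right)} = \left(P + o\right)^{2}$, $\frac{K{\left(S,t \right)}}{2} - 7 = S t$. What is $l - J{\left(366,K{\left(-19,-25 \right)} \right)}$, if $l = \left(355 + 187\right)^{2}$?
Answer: $- \frac{887608}{3} \approx -2.9587 \cdot 10^{5}$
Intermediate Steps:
$K{\left(S,t \right)} = 14 + 2 S t$
$J{\left(o,P \right)} = \frac{\left(P + o\right)^{2}}{3}$
$l = 293764$ ($l = 542^{2} = 293764$)
$l - J{\left(366,K{\left(-19,-25 \right)} \right)} = 293764 - \frac{\left(\left(14 + 2 \left(-19\right) \left(-25\right)\right) + 366\right)^{2}}{3} = 293764 - \frac{\left(\left(14 + 950\right) + 366\right)^{2}}{3} = 293764 - \frac{\left(964 + 366\right)^{2}}{3} = 293764 - \frac{1330^{2}}{3} = 293764 - \frac{1}{3} \cdot 1768900 = 293764 - \frac{1768900}{3} = - \frac{887608}{3}$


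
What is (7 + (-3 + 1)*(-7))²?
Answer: 441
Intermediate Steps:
(7 + (-3 + 1)*(-7))² = (7 - 2*(-7))² = (7 + 14)² = 21² = 441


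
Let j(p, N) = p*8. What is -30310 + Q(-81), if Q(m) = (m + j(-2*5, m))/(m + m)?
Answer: -4910059/162 ≈ -30309.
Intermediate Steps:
j(p, N) = 8*p
Q(m) = (-80 + m)/(2*m) (Q(m) = (m + 8*(-2*5))/(m + m) = (m + 8*(-10))/((2*m)) = (m - 80)*(1/(2*m)) = (-80 + m)*(1/(2*m)) = (-80 + m)/(2*m))
-30310 + Q(-81) = -30310 + (1/2)*(-80 - 81)/(-81) = -30310 + (1/2)*(-1/81)*(-161) = -30310 + 161/162 = -4910059/162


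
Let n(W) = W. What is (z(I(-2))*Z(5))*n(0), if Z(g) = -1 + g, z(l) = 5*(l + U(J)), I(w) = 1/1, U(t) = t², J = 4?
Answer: 0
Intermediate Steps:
I(w) = 1
z(l) = 80 + 5*l (z(l) = 5*(l + 4²) = 5*(l + 16) = 5*(16 + l) = 80 + 5*l)
(z(I(-2))*Z(5))*n(0) = ((80 + 5*1)*(-1 + 5))*0 = ((80 + 5)*4)*0 = (85*4)*0 = 340*0 = 0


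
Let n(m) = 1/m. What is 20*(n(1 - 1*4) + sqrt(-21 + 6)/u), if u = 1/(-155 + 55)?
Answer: -20/3 - 2000*I*sqrt(15) ≈ -6.6667 - 7746.0*I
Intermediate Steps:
u = -1/100 (u = 1/(-100) = -1/100 ≈ -0.010000)
20*(n(1 - 1*4) + sqrt(-21 + 6)/u) = 20*(1/(1 - 1*4) + sqrt(-21 + 6)/(-1/100)) = 20*(1/(1 - 4) + sqrt(-15)*(-100)) = 20*(1/(-3) + (I*sqrt(15))*(-100)) = 20*(-1/3 - 100*I*sqrt(15)) = -20/3 - 2000*I*sqrt(15)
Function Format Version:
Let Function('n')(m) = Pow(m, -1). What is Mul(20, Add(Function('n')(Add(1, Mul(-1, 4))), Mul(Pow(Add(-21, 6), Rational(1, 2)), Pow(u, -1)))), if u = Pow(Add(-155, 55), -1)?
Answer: Add(Rational(-20, 3), Mul(-2000, I, Pow(15, Rational(1, 2)))) ≈ Add(-6.6667, Mul(-7746.0, I))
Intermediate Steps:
u = Rational(-1, 100) (u = Pow(-100, -1) = Rational(-1, 100) ≈ -0.010000)
Mul(20, Add(Function('n')(Add(1, Mul(-1, 4))), Mul(Pow(Add(-21, 6), Rational(1, 2)), Pow(u, -1)))) = Mul(20, Add(Pow(Add(1, Mul(-1, 4)), -1), Mul(Pow(Add(-21, 6), Rational(1, 2)), Pow(Rational(-1, 100), -1)))) = Mul(20, Add(Pow(Add(1, -4), -1), Mul(Pow(-15, Rational(1, 2)), -100))) = Mul(20, Add(Pow(-3, -1), Mul(Mul(I, Pow(15, Rational(1, 2))), -100))) = Mul(20, Add(Rational(-1, 3), Mul(-100, I, Pow(15, Rational(1, 2))))) = Add(Rational(-20, 3), Mul(-2000, I, Pow(15, Rational(1, 2))))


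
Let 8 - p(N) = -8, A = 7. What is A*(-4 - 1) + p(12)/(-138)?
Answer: -2423/69 ≈ -35.116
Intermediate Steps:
p(N) = 16 (p(N) = 8 - 1*(-8) = 8 + 8 = 16)
A*(-4 - 1) + p(12)/(-138) = 7*(-4 - 1) + 16/(-138) = 7*(-5) + 16*(-1/138) = -35 - 8/69 = -2423/69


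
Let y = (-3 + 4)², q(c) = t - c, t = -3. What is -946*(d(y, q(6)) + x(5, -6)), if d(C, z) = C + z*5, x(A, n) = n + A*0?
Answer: 47300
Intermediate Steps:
x(A, n) = n (x(A, n) = n + 0 = n)
q(c) = -3 - c
y = 1 (y = 1² = 1)
d(C, z) = C + 5*z
-946*(d(y, q(6)) + x(5, -6)) = -946*((1 + 5*(-3 - 1*6)) - 6) = -946*((1 + 5*(-3 - 6)) - 6) = -946*((1 + 5*(-9)) - 6) = -946*((1 - 45) - 6) = -946*(-44 - 6) = -946*(-50) = 47300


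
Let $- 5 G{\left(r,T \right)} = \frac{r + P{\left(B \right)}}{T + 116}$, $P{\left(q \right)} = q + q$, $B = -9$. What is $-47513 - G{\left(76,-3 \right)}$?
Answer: $- \frac{26844787}{565} \approx -47513.0$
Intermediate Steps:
$P{\left(q \right)} = 2 q$
$G{\left(r,T \right)} = - \frac{-18 + r}{5 \left(116 + T\right)}$ ($G{\left(r,T \right)} = - \frac{\left(r + 2 \left(-9\right)\right) \frac{1}{T + 116}}{5} = - \frac{\left(r - 18\right) \frac{1}{116 + T}}{5} = - \frac{\left(-18 + r\right) \frac{1}{116 + T}}{5} = - \frac{\frac{1}{116 + T} \left(-18 + r\right)}{5} = - \frac{-18 + r}{5 \left(116 + T\right)}$)
$-47513 - G{\left(76,-3 \right)} = -47513 - \frac{18 - 76}{5 \left(116 - 3\right)} = -47513 - \frac{18 - 76}{5 \cdot 113} = -47513 - \frac{1}{5} \cdot \frac{1}{113} \left(-58\right) = -47513 - - \frac{58}{565} = -47513 + \frac{58}{565} = - \frac{26844787}{565}$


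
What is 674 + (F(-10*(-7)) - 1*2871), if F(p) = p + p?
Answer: -2057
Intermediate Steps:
F(p) = 2*p
674 + (F(-10*(-7)) - 1*2871) = 674 + (2*(-10*(-7)) - 1*2871) = 674 + (2*70 - 2871) = 674 + (140 - 2871) = 674 - 2731 = -2057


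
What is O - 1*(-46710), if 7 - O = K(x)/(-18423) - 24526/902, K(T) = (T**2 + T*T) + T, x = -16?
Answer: 388387093186/8308773 ≈ 46744.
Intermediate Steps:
K(T) = T + 2*T**2 (K(T) = (T**2 + T**2) + T = 2*T**2 + T = T + 2*T**2)
O = 284306356/8308773 (O = 7 - (-16*(1 + 2*(-16))/(-18423) - 24526/902) = 7 - (-16*(1 - 32)*(-1/18423) - 24526*1/902) = 7 - (-16*(-31)*(-1/18423) - 12263/451) = 7 - (496*(-1/18423) - 12263/451) = 7 - (-496/18423 - 12263/451) = 7 - 1*(-226144945/8308773) = 7 + 226144945/8308773 = 284306356/8308773 ≈ 34.218)
O - 1*(-46710) = 284306356/8308773 - 1*(-46710) = 284306356/8308773 + 46710 = 388387093186/8308773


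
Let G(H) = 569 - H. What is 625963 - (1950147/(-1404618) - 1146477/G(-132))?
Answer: 205986065391589/328212406 ≈ 6.2760e+5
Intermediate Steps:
625963 - (1950147/(-1404618) - 1146477/G(-132)) = 625963 - (1950147/(-1404618) - 1146477/(569 - 1*(-132))) = 625963 - (1950147*(-1/1404618) - 1146477/(569 + 132)) = 625963 - (-650049/468206 - 1146477/701) = 625963 - 1*(-537243094611/328212406) = 625963 + 537243094611/328212406 = 205986065391589/328212406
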